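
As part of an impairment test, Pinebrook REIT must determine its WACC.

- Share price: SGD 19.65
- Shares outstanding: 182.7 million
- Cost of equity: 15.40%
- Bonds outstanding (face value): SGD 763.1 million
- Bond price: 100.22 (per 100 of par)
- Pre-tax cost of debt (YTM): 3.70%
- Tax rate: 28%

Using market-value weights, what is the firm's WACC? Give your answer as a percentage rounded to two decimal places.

Market value of equity E = 19.65 × 182.7m = 3590.055m. Market value of debt D = 763.1m × 100.22/100 = 764.77882m.
Total capital V = 3590.055 + 764.77882 = 4354.83382.
Equity: weight = 3590.055/4354.83382 = 0.8244; cost = 15.4%.
Bonds outstanding: weight = 764.77882/4354.83382 = 0.1756; after-tax cost = 3.7% × (1 − 28%) = 2.6640%.
WACC = 0.8244 × 15.4000% + 0.1756 × 2.6640% = 13.1634%.

13.16%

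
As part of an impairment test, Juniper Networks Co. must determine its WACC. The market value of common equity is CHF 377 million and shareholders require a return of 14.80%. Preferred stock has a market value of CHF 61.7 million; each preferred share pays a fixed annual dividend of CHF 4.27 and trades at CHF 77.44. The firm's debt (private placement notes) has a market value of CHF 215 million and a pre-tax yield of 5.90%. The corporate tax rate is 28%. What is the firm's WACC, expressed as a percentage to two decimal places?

Cost of preferred: Rp = 4.27 / 77.44 = 5.5139%.
Total capital V = 377 + 61.7 + 215 = 653.7.
Equity: weight = 377/653.7 = 0.5767; cost = 14.8%.
Preferred: weight = 61.7/653.7 = 0.0944; cost = 5.5139%.
Private placement notes: weight = 215/653.7 = 0.3289; after-tax cost = 5.9% × (1 − 28%) = 4.2480%.
WACC = 0.5767 × 14.8000% + 0.0944 × 5.5139% + 0.3289 × 4.2480% = 10.4530%.

10.45%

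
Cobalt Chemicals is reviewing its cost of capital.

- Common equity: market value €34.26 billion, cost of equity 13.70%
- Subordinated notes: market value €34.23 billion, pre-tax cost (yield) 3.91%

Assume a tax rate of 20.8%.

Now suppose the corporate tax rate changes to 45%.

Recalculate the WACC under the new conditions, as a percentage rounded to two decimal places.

After the change:
Total capital V = 34.26 + 34.23 = 68.49.
Equity: weight = 34.26/68.49 = 0.5002; cost = 13.7%.
Subordinated notes: weight = 34.23/68.49 = 0.4998; after-tax cost = 3.91% × (1 − 45%) = 2.1505%.
WACC = 0.5002 × 13.7000% + 0.4998 × 2.1505% = 7.9278%.

7.93%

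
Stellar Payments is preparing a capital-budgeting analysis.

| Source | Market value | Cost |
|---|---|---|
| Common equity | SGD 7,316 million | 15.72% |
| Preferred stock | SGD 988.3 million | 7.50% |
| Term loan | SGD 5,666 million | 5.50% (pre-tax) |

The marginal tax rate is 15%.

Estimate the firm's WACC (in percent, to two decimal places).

10.66%

Total capital V = 7316 + 988.3 + 5666 = 13970.3.
Equity: weight = 7316/13970.3 = 0.5237; cost = 15.72%.
Preferred: weight = 988.3/13970.3 = 0.0707; cost = 7.5%.
Term loan: weight = 5666/13970.3 = 0.4056; after-tax cost = 5.5% × (1 − 15%) = 4.6750%.
WACC = 0.5237 × 15.7200% + 0.0707 × 7.5000% + 0.4056 × 4.6750% = 10.6589%.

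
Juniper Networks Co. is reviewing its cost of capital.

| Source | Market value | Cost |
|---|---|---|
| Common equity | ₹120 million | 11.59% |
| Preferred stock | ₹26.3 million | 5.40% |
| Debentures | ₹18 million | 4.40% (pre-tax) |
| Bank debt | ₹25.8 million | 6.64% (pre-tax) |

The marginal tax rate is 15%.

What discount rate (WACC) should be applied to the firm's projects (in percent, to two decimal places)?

Total capital V = 120 + 26.3 + 18 + 25.8 = 190.1.
Equity: weight = 120/190.1 = 0.6312; cost = 11.59%.
Preferred: weight = 26.3/190.1 = 0.1383; cost = 5.4%.
Debentures: weight = 18/190.1 = 0.0947; after-tax cost = 4.4% × (1 − 15%) = 3.7400%.
Bank debt: weight = 25.8/190.1 = 0.1357; after-tax cost = 6.64% × (1 − 15%) = 5.6440%.
WACC = 0.6312 × 11.5900% + 0.1383 × 5.4000% + 0.0947 × 3.7400% + 0.1357 × 5.6440% = 9.1834%.

9.18%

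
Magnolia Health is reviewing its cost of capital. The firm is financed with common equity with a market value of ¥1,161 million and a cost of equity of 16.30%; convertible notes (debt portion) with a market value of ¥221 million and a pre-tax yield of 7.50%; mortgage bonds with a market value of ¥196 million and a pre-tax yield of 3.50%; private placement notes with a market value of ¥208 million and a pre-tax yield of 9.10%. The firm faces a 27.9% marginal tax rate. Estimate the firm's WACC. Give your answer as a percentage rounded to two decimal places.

Total capital V = 1161 + 221 + 196 + 208 = 1786.
Equity: weight = 1161/1786 = 0.6501; cost = 16.3%.
Convertible notes (debt portion): weight = 221/1786 = 0.1237; after-tax cost = 7.5% × (1 − 27.9%) = 5.4075%.
Mortgage bonds: weight = 196/1786 = 0.1097; after-tax cost = 3.5% × (1 − 27.9%) = 2.5235%.
Private placement notes: weight = 208/1786 = 0.1165; after-tax cost = 9.1% × (1 − 27.9%) = 6.5611%.
WACC = 0.6501 × 16.3000% + 0.1237 × 5.4075% + 0.1097 × 2.5235% + 0.1165 × 6.5611% = 12.3061%.

12.31%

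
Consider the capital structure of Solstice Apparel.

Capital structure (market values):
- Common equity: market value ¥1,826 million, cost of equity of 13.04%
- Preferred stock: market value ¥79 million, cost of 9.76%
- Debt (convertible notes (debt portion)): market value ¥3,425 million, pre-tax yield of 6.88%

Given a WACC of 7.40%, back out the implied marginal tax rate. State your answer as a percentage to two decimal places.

36.94%

Total capital V = 1826 + 79 + 3425 = 5330.
Equity weight = 1826/5330 = 0.3426.
Preferred weight = 79/5330 = 0.0148.
Convertible notes (debt portion) weight = 3425/5330 = 0.6426.
Equity contribution = 0.3426 × 13.04% = 4.4674%.
Preferred contribution = 0.0148 × 9.76% = 0.1447%.
Debt contribution must be 7.4% − 4.6120% = 2.7880%.
0.6426 × 6.88% × (1 − T) = 2.7880%  ⇒  (1 − T) = 0.6306.
T = 36.9380%.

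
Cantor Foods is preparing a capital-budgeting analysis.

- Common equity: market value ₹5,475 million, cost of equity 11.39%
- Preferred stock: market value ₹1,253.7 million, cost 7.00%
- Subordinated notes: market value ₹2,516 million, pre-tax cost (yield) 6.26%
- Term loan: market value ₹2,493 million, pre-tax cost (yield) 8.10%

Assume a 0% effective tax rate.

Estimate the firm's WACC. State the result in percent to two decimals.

Total capital V = 5475 + 1253.7 + 2516 + 2493 = 11737.7.
Equity: weight = 5475/11737.7 = 0.4664; cost = 11.39%.
Preferred: weight = 1253.7/11737.7 = 0.1068; cost = 7%.
Subordinated notes: weight = 2516/11737.7 = 0.2144; after-tax cost = 6.26% × (1 − 0%) = 6.2600%.
Term loan: weight = 2493/11737.7 = 0.2124; after-tax cost = 8.1% × (1 − 0%) = 8.1000%.
WACC = 0.4664 × 11.3900% + 0.1068 × 7.0000% + 0.2144 × 6.2600% + 0.2124 × 8.1000% = 9.1227%.

9.12%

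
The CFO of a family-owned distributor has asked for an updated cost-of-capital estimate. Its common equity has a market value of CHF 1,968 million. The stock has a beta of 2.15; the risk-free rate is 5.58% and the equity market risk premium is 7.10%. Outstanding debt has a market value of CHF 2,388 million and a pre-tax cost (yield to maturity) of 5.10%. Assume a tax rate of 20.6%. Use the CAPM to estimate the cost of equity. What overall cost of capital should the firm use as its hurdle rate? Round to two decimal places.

11.64%

Cost of equity via CAPM: Re = 5.58% + 2.15 × 7.1% = 20.8450%.
Total capital V = 1968 + 2388 = 4356.
Equity: weight = 1968/4356 = 0.4518; cost = 20.845%.
Debt: weight = 2388/4356 = 0.5482; after-tax cost = 5.1% × (1 − 20.6%) = 4.0494%.
WACC = 0.4518 × 20.8450% + 0.5482 × 4.0494% = 11.6375%.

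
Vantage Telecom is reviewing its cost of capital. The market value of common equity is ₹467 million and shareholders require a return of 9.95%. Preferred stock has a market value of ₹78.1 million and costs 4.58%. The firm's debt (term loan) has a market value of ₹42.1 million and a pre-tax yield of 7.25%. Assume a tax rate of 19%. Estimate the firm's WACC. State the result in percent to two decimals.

8.94%

Total capital V = 467 + 78.1 + 42.1 = 587.2.
Equity: weight = 467/587.2 = 0.7953; cost = 9.95%.
Preferred: weight = 78.1/587.2 = 0.1330; cost = 4.58%.
Term loan: weight = 42.1/587.2 = 0.0717; after-tax cost = 7.25% × (1 − 19%) = 5.8725%.
WACC = 0.7953 × 9.9500% + 0.1330 × 4.5800% + 0.0717 × 5.8725% = 8.9434%.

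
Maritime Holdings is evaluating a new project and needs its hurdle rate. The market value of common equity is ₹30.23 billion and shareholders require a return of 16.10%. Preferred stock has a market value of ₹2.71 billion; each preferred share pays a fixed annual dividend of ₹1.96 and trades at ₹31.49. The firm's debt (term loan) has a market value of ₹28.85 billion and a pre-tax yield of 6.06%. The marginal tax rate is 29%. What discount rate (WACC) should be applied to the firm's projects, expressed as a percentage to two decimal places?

10.16%

Cost of preferred: Rp = 1.96 / 31.49 = 6.2242%.
Total capital V = 30.23 + 2.71 + 28.85 = 61.79.
Equity: weight = 30.23/61.79 = 0.4892; cost = 16.1%.
Preferred: weight = 2.71/61.79 = 0.0439; cost = 6.2242%.
Term loan: weight = 28.85/61.79 = 0.4669; after-tax cost = 6.06% × (1 − 29%) = 4.3026%.
WACC = 0.4892 × 16.1000% + 0.0439 × 6.2242% + 0.4669 × 4.3026% = 10.1586%.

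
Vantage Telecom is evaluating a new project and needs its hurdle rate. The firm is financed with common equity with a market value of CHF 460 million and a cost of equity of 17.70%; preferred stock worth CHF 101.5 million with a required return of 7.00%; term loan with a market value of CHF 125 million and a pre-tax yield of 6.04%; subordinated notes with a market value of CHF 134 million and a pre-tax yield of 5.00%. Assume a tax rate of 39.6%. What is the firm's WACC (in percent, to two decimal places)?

Total capital V = 460 + 101.5 + 125 + 134 = 820.5.
Equity: weight = 460/820.5 = 0.5606; cost = 17.7%.
Preferred: weight = 101.5/820.5 = 0.1237; cost = 7%.
Term loan: weight = 125/820.5 = 0.1523; after-tax cost = 6.04% × (1 − 39.6%) = 3.6482%.
Subordinated notes: weight = 134/820.5 = 0.1633; after-tax cost = 5% × (1 − 39.6%) = 3.0200%.
WACC = 0.5606 × 17.7000% + 0.1237 × 7.0000% + 0.1523 × 3.6482% + 0.1633 × 3.0200% = 11.8381%.

11.84%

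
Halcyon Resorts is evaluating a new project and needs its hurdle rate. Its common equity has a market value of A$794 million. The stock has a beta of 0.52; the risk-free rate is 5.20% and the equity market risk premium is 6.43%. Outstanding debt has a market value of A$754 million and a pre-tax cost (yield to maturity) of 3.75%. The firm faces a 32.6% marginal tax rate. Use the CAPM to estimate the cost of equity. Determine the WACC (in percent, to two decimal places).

Cost of equity via CAPM: Re = 5.2% + 0.52 × 6.43% = 8.5436%.
Total capital V = 794 + 754 = 1548.
Equity: weight = 794/1548 = 0.5129; cost = 8.5436%.
Debt: weight = 754/1548 = 0.4871; after-tax cost = 3.75% × (1 − 32.6%) = 2.5275%.
WACC = 0.5129 × 8.5436% + 0.4871 × 2.5275% = 5.6133%.

5.61%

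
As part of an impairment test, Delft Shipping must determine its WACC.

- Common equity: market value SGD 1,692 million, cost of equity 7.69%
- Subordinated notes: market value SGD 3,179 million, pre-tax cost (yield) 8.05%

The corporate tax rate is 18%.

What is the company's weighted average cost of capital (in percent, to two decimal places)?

Total capital V = 1692 + 3179 = 4871.
Equity: weight = 1692/4871 = 0.3474; cost = 7.69%.
Subordinated notes: weight = 3179/4871 = 0.6526; after-tax cost = 8.05% × (1 − 18%) = 6.6010%.
WACC = 0.3474 × 7.6900% + 0.6526 × 6.6010% = 6.9793%.

6.98%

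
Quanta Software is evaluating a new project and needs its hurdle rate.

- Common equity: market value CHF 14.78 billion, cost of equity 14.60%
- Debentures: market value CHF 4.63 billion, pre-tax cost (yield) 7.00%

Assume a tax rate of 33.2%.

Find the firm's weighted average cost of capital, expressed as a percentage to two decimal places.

Total capital V = 14.78 + 4.63 = 19.41.
Equity: weight = 14.78/19.41 = 0.7615; cost = 14.6%.
Debentures: weight = 4.63/19.41 = 0.2385; after-tax cost = 7% × (1 − 33.2%) = 4.6760%.
WACC = 0.7615 × 14.6000% + 0.2385 × 4.6760% = 12.2328%.

12.23%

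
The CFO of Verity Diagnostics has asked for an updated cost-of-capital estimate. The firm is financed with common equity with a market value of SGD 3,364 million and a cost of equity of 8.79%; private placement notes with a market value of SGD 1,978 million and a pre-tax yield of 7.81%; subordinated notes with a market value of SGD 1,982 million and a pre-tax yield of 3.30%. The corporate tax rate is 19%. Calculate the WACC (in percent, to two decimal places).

6.47%

Total capital V = 3364 + 1978 + 1982 = 7324.
Equity: weight = 3364/7324 = 0.4593; cost = 8.79%.
Private placement notes: weight = 1978/7324 = 0.2701; after-tax cost = 7.81% × (1 − 19%) = 6.3261%.
Subordinated notes: weight = 1982/7324 = 0.2706; after-tax cost = 3.3% × (1 − 19%) = 2.6730%.
WACC = 0.4593 × 8.7900% + 0.2701 × 6.3261% + 0.2706 × 2.6730% = 6.4692%.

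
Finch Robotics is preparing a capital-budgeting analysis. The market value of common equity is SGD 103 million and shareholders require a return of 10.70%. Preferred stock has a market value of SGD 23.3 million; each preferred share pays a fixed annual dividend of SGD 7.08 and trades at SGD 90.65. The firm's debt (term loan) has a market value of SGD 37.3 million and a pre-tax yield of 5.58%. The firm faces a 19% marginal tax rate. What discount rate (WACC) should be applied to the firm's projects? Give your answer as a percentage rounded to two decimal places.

Cost of preferred: Rp = 7.08 / 90.65 = 7.8103%.
Total capital V = 103 + 23.3 + 37.3 = 163.6.
Equity: weight = 103/163.6 = 0.6296; cost = 10.7%.
Preferred: weight = 23.3/163.6 = 0.1424; cost = 7.8103%.
Term loan: weight = 37.3/163.6 = 0.2280; after-tax cost = 5.58% × (1 − 19%) = 4.5198%.
WACC = 0.6296 × 10.7000% + 0.1424 × 7.8103% + 0.2280 × 4.5198% = 8.8794%.

8.88%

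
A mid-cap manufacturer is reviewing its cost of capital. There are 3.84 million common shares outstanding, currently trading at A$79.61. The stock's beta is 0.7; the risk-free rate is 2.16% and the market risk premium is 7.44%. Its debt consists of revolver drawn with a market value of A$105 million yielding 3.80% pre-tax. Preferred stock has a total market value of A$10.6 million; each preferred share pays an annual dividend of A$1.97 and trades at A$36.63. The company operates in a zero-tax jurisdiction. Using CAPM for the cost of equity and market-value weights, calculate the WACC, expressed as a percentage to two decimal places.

6.43%

Cost of equity via CAPM: Re = 2.16% + 0.7 × 7.44% = 7.3680%.
Cost of preferred: Rp = 1.97 / 36.63 = 5.3781%.
Market value of equity E = 79.61 × 3.84m = 305.7024m.
Total capital V = 305.7024 + 10.6 + 105 = 421.3024.
Equity: weight = 305.7024/421.3024 = 0.7256; cost = 7.368%.
Preferred: weight = 10.6/421.3024 = 0.0252; cost = 5.3781%.
Revolver drawn: weight = 105/421.3024 = 0.2492; after-tax cost = 3.8% × (1 − 0%) = 3.8000%.
WACC = 0.7256 × 7.3680% + 0.0252 × 5.3781% + 0.2492 × 3.8000% = 6.4287%.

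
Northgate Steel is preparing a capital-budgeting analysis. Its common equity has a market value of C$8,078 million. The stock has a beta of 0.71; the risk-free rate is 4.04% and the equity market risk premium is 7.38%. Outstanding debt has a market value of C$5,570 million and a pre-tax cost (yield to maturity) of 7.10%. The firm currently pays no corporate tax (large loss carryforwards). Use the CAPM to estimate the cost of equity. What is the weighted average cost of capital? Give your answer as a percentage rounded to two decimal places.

8.39%

Cost of equity via CAPM: Re = 4.04% + 0.71 × 7.38% = 9.2798%.
Total capital V = 8078 + 5570 = 13648.
Equity: weight = 8078/13648 = 0.5919; cost = 9.2798%.
Debt: weight = 5570/13648 = 0.4081; after-tax cost = 7.1% × (1 − 0%) = 7.1000%.
WACC = 0.5919 × 9.2798% + 0.4081 × 7.1000% = 8.3902%.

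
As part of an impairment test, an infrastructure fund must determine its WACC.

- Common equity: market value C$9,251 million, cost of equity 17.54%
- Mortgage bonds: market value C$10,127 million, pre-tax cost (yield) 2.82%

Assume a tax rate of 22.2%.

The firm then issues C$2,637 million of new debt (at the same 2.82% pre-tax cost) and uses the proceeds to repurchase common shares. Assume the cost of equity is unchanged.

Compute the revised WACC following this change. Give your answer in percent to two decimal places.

After the change:
Total capital V = 6614 + 12764 = 19378.
Equity: weight = 6614/19378 = 0.3413; cost = 17.54%.
Mortgage bonds: weight = 12764/19378 = 0.6587; after-tax cost = 2.82% × (1 − 22.2%) = 2.1940%.
WACC = 0.3413 × 17.5400% + 0.6587 × 2.1940% = 7.4318%.

7.43%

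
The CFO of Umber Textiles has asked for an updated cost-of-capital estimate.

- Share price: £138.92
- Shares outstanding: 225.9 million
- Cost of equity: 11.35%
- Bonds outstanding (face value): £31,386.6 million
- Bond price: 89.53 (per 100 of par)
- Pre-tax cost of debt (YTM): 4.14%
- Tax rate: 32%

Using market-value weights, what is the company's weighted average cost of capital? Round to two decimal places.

7.32%

Market value of equity E = 138.92 × 225.9m = 31382.028m. Market value of debt D = 31386.6m × 89.53/100 = 28100.42298m.
Total capital V = 31382.028 + 28100.42298 = 59482.45098.
Equity: weight = 31382.028/59482.45098 = 0.5276; cost = 11.35%.
Bonds outstanding: weight = 28100.42298/59482.45098 = 0.4724; after-tax cost = 4.14% × (1 − 32%) = 2.8152%.
WACC = 0.5276 × 11.3500% + 0.4724 × 2.8152% = 7.3180%.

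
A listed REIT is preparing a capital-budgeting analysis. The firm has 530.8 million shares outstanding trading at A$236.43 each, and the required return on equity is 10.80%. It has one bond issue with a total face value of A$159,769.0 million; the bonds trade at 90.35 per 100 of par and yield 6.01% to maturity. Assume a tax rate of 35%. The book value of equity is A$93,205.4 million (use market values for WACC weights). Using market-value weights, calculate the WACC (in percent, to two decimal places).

7.11%

Market value of equity E = 236.43 × 530.8m = 125497.044m. Market value of debt D = 159769m × 90.35/100 = 144351.2915m.
Total capital V = 125497.044 + 144351.2915 = 269848.3355.
Equity: weight = 125497.044/269848.3355 = 0.4651; cost = 10.8%.
Bonds outstanding: weight = 144351.2915/269848.3355 = 0.5349; after-tax cost = 6.01% × (1 − 35%) = 3.9065%.
WACC = 0.4651 × 10.8000% + 0.5349 × 3.9065% = 7.1124%.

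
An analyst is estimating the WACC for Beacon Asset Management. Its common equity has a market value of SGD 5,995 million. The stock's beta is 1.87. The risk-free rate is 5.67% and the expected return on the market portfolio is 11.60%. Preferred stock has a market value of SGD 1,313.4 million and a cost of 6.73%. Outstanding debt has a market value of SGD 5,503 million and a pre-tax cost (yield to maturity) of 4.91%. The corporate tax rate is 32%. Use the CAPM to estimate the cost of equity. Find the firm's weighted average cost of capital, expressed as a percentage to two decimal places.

9.97%

Market risk premium = 11.6% − 5.67% = 5.93%.
Cost of equity via CAPM: Re = 5.67% + 1.87 × 5.93% = 16.7591%.
Total capital V = 5995 + 1313.4 + 5503 = 12811.4.
Equity: weight = 5995/12811.4 = 0.4679; cost = 16.7591%.
Preferred: weight = 1313.4/12811.4 = 0.1025; cost = 6.73%.
Debt: weight = 5503/12811.4 = 0.4295; after-tax cost = 4.91% × (1 − 32%) = 3.3388%.
WACC = 0.4679 × 16.7591% + 0.1025 × 6.7300% + 0.4295 × 3.3388% = 9.9664%.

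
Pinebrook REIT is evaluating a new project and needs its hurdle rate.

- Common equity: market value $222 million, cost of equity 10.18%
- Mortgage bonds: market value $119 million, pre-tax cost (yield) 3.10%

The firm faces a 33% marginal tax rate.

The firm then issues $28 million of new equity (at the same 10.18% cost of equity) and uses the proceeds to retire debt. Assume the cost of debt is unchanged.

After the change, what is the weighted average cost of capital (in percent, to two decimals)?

After the change:
Total capital V = 250 + 91 = 341.
Equity: weight = 250/341 = 0.7331; cost = 10.18%.
Mortgage bonds: weight = 91/341 = 0.2669; after-tax cost = 3.1% × (1 − 33%) = 2.0770%.
WACC = 0.7331 × 10.1800% + 0.2669 × 2.0770% = 8.0176%.

8.02%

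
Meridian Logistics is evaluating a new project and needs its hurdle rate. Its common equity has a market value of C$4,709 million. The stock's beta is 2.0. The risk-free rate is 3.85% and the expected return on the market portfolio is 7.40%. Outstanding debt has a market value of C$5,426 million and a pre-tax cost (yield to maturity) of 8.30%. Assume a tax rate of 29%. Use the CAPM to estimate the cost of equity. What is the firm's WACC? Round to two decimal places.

Market risk premium = 7.4% − 3.85% = 3.55%.
Cost of equity via CAPM: Re = 3.85% + 2.0 × 3.55% = 10.9500%.
Total capital V = 4709 + 5426 = 10135.
Equity: weight = 4709/10135 = 0.4646; cost = 10.95%.
Debt: weight = 5426/10135 = 0.5354; after-tax cost = 8.3% × (1 − 29%) = 5.8930%.
WACC = 0.4646 × 10.9500% + 0.5354 × 5.8930% = 8.2426%.

8.24%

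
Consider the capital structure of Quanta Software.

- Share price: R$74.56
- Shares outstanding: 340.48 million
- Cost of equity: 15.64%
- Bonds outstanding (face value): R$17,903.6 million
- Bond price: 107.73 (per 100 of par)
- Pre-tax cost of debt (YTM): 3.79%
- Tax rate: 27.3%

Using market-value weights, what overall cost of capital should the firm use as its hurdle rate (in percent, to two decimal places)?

10.08%

Market value of equity E = 74.56 × 340.48m = 25386.1888m. Market value of debt D = 17903.6m × 107.73/100 = 19287.54828m.
Total capital V = 25386.1888 + 19287.54828 = 44673.73708.
Equity: weight = 25386.1888/44673.73708 = 0.5683; cost = 15.64%.
Bonds outstanding: weight = 19287.54828/44673.73708 = 0.4317; after-tax cost = 3.79% × (1 − 27.3%) = 2.7553%.
WACC = 0.5683 × 15.6400% + 0.4317 × 2.7553% = 10.0771%.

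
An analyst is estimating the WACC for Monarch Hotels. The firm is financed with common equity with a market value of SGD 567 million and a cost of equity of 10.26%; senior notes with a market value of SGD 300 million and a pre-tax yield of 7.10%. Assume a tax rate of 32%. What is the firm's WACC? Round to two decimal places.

8.38%

Total capital V = 567 + 300 = 867.
Equity: weight = 567/867 = 0.6540; cost = 10.26%.
Senior notes: weight = 300/867 = 0.3460; after-tax cost = 7.1% × (1 − 32%) = 4.8280%.
WACC = 0.6540 × 10.2600% + 0.3460 × 4.8280% = 8.3804%.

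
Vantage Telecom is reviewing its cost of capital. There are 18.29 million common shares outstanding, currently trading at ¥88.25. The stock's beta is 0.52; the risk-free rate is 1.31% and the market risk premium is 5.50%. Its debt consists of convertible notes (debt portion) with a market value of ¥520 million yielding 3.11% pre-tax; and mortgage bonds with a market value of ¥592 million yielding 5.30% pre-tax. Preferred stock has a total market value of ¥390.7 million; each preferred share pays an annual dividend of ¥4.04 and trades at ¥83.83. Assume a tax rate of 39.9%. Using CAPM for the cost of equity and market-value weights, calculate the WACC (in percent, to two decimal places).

3.68%

Cost of equity via CAPM: Re = 1.31% + 0.52 × 5.5% = 4.1700%.
Cost of preferred: Rp = 4.04 / 83.83 = 4.8193%.
Market value of equity E = 88.25 × 18.29m = 1614.0925m.
Total capital V = 1614.0925 + 390.7 + 520 + 592 = 3116.7925.
Equity: weight = 1614.0925/3116.7925 = 0.5179; cost = 4.17%.
Preferred: weight = 390.7/3116.7925 = 0.1254; cost = 4.8193%.
Convertible notes (debt portion): weight = 520/3116.7925 = 0.1668; after-tax cost = 3.11% × (1 − 39.9%) = 1.8691%.
Mortgage bonds: weight = 592/3116.7925 = 0.1899; after-tax cost = 5.3% × (1 − 39.9%) = 3.1853%.
WACC = 0.5179 × 4.1700% + 0.1254 × 4.8193% + 0.1668 × 1.8691% + 0.1899 × 3.1853% = 3.6805%.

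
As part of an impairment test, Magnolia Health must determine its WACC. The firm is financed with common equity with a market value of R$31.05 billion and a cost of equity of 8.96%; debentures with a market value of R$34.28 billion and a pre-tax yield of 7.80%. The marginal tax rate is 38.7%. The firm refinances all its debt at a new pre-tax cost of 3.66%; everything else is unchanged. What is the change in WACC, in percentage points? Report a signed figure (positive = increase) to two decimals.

-1.33 pp

Current WACC:
Total capital V = 31.05 + 34.28 = 65.33.
Equity: weight = 31.05/65.33 = 0.4753; cost = 8.96%.
Debentures: weight = 34.28/65.33 = 0.5247; after-tax cost = 7.8% × (1 − 38.7%) = 4.7814%.
WACC = 0.4753 × 8.9600% + 0.5247 × 4.7814% = 6.7674%.
After the change:
Total capital V = 31.05 + 34.28 = 65.33.
Equity: weight = 31.05/65.33 = 0.4753; cost = 8.96%.
Debentures: weight = 34.28/65.33 = 0.5247; after-tax cost = 3.66% × (1 − 38.7%) = 2.2436%.
WACC = 0.4753 × 8.9600% + 0.5247 × 2.2436% = 5.4358%.
Change in WACC = 5.4358% − 6.7674% = -1.3316 pp.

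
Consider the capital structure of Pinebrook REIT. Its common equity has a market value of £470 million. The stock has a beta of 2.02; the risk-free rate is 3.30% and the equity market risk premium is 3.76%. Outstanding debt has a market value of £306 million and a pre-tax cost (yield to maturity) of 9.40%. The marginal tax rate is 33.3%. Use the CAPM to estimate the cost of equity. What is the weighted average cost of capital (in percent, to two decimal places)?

Cost of equity via CAPM: Re = 3.3% + 2.02 × 3.76% = 10.8952%.
Total capital V = 470 + 306 = 776.
Equity: weight = 470/776 = 0.6057; cost = 10.8952%.
Debt: weight = 306/776 = 0.3943; after-tax cost = 9.4% × (1 − 33.3%) = 6.2698%.
WACC = 0.6057 × 10.8952% + 0.3943 × 6.2698% = 9.0713%.

9.07%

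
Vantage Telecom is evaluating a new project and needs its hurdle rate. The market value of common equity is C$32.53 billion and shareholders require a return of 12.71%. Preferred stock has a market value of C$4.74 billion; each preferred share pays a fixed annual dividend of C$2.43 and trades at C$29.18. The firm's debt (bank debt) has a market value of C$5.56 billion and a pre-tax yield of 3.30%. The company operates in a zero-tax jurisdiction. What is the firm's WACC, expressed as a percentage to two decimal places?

Cost of preferred: Rp = 2.43 / 29.18 = 8.3276%.
Total capital V = 32.53 + 4.74 + 5.56 = 42.83.
Equity: weight = 32.53/42.83 = 0.7595; cost = 12.71%.
Preferred: weight = 4.74/42.83 = 0.1107; cost = 8.3276%.
Bank debt: weight = 5.56/42.83 = 0.1298; after-tax cost = 3.3% × (1 − 0%) = 3.3000%.
WACC = 0.7595 × 12.7100% + 0.1107 × 8.3276% + 0.1298 × 3.3000% = 11.0034%.

11.00%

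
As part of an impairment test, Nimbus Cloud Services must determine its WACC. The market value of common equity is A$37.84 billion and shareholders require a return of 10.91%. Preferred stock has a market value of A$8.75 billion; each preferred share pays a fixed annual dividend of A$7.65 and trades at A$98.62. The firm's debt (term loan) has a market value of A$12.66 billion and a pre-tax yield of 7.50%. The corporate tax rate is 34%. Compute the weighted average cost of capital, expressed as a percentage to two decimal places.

9.17%

Cost of preferred: Rp = 7.65 / 98.62 = 7.7570%.
Total capital V = 37.84 + 8.75 + 12.66 = 59.25.
Equity: weight = 37.84/59.25 = 0.6386; cost = 10.91%.
Preferred: weight = 8.75/59.25 = 0.1477; cost = 7.757%.
Term loan: weight = 12.66/59.25 = 0.2137; after-tax cost = 7.5% × (1 − 34%) = 4.9500%.
WACC = 0.6386 × 10.9100% + 0.1477 × 7.7570% + 0.2137 × 4.9500% = 9.1709%.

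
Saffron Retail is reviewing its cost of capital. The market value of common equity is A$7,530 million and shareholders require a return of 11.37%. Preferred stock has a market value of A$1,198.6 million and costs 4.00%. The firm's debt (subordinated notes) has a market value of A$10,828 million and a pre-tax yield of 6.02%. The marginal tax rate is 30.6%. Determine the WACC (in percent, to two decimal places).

Total capital V = 7530 + 1198.6 + 10828 = 19556.6.
Equity: weight = 7530/19556.6 = 0.3850; cost = 11.37%.
Preferred: weight = 1198.6/19556.6 = 0.0613; cost = 4%.
Subordinated notes: weight = 10828/19556.6 = 0.5537; after-tax cost = 6.02% × (1 − 30.6%) = 4.1779%.
WACC = 0.3850 × 11.3700% + 0.0613 × 4.0000% + 0.5537 × 4.1779% = 6.9362%.

6.94%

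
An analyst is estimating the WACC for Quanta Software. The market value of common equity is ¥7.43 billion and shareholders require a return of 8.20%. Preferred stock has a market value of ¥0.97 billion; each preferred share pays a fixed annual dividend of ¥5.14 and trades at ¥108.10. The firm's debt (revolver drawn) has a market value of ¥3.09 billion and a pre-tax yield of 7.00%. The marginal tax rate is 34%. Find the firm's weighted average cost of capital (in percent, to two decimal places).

Cost of preferred: Rp = 5.14 / 108.1 = 4.7549%.
Total capital V = 7.43 + 0.97 + 3.09 = 11.49.
Equity: weight = 7.43/11.49 = 0.6466; cost = 8.2%.
Preferred: weight = 0.97/11.49 = 0.0844; cost = 4.7549%.
Revolver drawn: weight = 3.09/11.49 = 0.2689; after-tax cost = 7% × (1 − 34%) = 4.6200%.
WACC = 0.6466 × 8.2000% + 0.0844 × 4.7549% + 0.2689 × 4.6200% = 6.9464%.

6.95%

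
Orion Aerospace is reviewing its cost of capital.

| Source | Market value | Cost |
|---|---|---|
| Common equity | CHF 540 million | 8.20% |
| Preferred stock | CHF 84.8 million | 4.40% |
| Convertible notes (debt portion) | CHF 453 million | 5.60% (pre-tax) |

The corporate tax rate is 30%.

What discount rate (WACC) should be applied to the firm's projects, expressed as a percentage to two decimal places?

6.10%

Total capital V = 540 + 84.8 + 453 = 1077.8.
Equity: weight = 540/1077.8 = 0.5010; cost = 8.2%.
Preferred: weight = 84.8/1077.8 = 0.0787; cost = 4.4%.
Convertible notes (debt portion): weight = 453/1077.8 = 0.4203; after-tax cost = 5.6% × (1 − 30%) = 3.9200%.
WACC = 0.5010 × 8.2000% + 0.0787 × 4.4000% + 0.4203 × 3.9200% = 6.1021%.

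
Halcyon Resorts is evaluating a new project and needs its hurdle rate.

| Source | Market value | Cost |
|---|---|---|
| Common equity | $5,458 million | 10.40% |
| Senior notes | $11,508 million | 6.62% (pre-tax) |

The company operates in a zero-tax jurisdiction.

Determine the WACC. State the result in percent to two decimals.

7.84%

Total capital V = 5458 + 11508 = 16966.
Equity: weight = 5458/16966 = 0.3217; cost = 10.4%.
Senior notes: weight = 11508/16966 = 0.6783; after-tax cost = 6.62% × (1 − 0%) = 6.6200%.
WACC = 0.3217 × 10.4000% + 0.6783 × 6.6200% = 7.8360%.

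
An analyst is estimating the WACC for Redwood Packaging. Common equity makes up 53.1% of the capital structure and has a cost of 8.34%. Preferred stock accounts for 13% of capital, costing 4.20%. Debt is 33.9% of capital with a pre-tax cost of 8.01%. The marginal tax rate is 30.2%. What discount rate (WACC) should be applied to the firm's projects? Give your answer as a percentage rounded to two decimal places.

After-tax cost of debt = 8.01% × (1 − 30.2%) = 5.5910%.
WACC = 0.531 × 8.3400% + 0.130 × 4.2000% + 0.339 × 5.5910% = 6.8699%.

6.87%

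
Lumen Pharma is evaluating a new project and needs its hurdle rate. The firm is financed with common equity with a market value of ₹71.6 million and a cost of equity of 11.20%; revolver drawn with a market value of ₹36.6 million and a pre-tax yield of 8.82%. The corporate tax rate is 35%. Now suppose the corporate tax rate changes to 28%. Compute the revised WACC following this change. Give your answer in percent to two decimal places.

After the change:
Total capital V = 71.6 + 36.6 = 108.2.
Equity: weight = 71.6/108.2 = 0.6617; cost = 11.2%.
Revolver drawn: weight = 36.6/108.2 = 0.3383; after-tax cost = 8.82% × (1 − 28%) = 6.3504%.
WACC = 0.6617 × 11.2000% + 0.3383 × 6.3504% = 9.5596%.

9.56%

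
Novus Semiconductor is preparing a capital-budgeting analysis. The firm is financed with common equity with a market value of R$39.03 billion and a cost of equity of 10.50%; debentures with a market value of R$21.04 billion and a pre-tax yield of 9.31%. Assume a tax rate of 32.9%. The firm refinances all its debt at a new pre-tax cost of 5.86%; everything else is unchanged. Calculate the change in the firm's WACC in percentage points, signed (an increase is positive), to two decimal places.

-0.81 pp

Current WACC:
Total capital V = 39.03 + 21.04 = 60.07.
Equity: weight = 39.03/60.07 = 0.6497; cost = 10.5%.
Debentures: weight = 21.04/60.07 = 0.3503; after-tax cost = 9.31% × (1 − 32.9%) = 6.2470%.
WACC = 0.6497 × 10.5000% + 0.3503 × 6.2470% = 9.0104%.
After the change:
Total capital V = 39.03 + 21.04 = 60.07.
Equity: weight = 39.03/60.07 = 0.6497; cost = 10.5%.
Debentures: weight = 21.04/60.07 = 0.3503; after-tax cost = 5.86% × (1 − 32.9%) = 3.9321%.
WACC = 0.6497 × 10.5000% + 0.3503 × 3.9321% = 8.1995%.
Change in WACC = 8.1995% − 9.0104% = -0.8108 pp.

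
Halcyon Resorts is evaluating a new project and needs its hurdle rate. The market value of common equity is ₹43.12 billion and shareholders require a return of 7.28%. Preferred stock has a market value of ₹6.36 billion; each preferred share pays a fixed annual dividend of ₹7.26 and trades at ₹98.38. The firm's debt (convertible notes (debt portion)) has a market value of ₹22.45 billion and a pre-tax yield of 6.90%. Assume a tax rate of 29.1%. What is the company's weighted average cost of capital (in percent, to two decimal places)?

6.54%

Cost of preferred: Rp = 7.26 / 98.38 = 7.3795%.
Total capital V = 43.12 + 6.36 + 22.45 = 71.93.
Equity: weight = 43.12/71.93 = 0.5995; cost = 7.28%.
Preferred: weight = 6.36/71.93 = 0.0884; cost = 7.3795%.
Convertible notes (debt portion): weight = 22.45/71.93 = 0.3121; after-tax cost = 6.9% × (1 − 29.1%) = 4.8921%.
WACC = 0.5995 × 7.2800% + 0.0884 × 7.3795% + 0.3121 × 4.8921% = 6.5435%.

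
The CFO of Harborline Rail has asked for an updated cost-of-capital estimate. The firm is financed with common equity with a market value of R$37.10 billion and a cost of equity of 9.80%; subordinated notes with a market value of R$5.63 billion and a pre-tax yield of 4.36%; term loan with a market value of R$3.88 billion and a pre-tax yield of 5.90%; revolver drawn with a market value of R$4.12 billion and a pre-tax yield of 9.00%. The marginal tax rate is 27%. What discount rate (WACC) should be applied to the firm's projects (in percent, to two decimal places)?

Total capital V = 37.1 + 5.63 + 3.88 + 4.12 = 50.73.
Equity: weight = 37.1/50.73 = 0.7313; cost = 9.8%.
Subordinated notes: weight = 5.63/50.73 = 0.1110; after-tax cost = 4.36% × (1 − 27%) = 3.1828%.
Term loan: weight = 3.88/50.73 = 0.0765; after-tax cost = 5.9% × (1 − 27%) = 4.3070%.
Revolver drawn: weight = 4.12/50.73 = 0.0812; after-tax cost = 9% × (1 − 27%) = 6.5700%.
WACC = 0.7313 × 9.8000% + 0.1110 × 3.1828% + 0.0765 × 4.3070% + 0.0812 × 6.5700% = 8.3832%.

8.38%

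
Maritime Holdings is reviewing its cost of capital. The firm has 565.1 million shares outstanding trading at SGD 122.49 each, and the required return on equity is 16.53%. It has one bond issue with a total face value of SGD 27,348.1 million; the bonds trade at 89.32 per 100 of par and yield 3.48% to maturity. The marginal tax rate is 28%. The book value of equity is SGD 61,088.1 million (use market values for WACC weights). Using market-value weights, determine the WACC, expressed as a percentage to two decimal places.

Market value of equity E = 122.49 × 565.1m = 69219.099m. Market value of debt D = 27348.1m × 89.32/100 = 24427.32292m.
Total capital V = 69219.099 + 24427.32292 = 93646.42192.
Equity: weight = 69219.099/93646.42192 = 0.7392; cost = 16.53%.
Bonds outstanding: weight = 24427.32292/93646.42192 = 0.2608; after-tax cost = 3.48% × (1 − 28%) = 2.5056%.
WACC = 0.7392 × 16.5300% + 0.2608 × 2.5056% = 12.8718%.

12.87%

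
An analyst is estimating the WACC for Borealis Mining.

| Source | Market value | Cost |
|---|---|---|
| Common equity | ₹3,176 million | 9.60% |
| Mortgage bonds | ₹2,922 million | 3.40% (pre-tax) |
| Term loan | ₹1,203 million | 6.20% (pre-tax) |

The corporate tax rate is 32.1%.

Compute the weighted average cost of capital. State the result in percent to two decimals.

5.79%

Total capital V = 3176 + 2922 + 1203 = 7301.
Equity: weight = 3176/7301 = 0.4350; cost = 9.6%.
Mortgage bonds: weight = 2922/7301 = 0.4002; after-tax cost = 3.4% × (1 − 32.1%) = 2.3086%.
Term loan: weight = 1203/7301 = 0.1648; after-tax cost = 6.2% × (1 − 32.1%) = 4.2098%.
WACC = 0.4350 × 9.6000% + 0.4002 × 2.3086% + 0.1648 × 4.2098% = 5.7937%.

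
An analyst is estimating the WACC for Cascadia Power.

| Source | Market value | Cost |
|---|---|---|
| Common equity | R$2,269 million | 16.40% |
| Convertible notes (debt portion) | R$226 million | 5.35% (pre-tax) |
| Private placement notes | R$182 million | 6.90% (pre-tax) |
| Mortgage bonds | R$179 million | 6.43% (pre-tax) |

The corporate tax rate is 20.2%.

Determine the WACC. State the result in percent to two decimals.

14.04%

Total capital V = 2269 + 226 + 182 + 179 = 2856.
Equity: weight = 2269/2856 = 0.7945; cost = 16.4%.
Convertible notes (debt portion): weight = 226/2856 = 0.0791; after-tax cost = 5.35% × (1 − 20.2%) = 4.2693%.
Private placement notes: weight = 182/2856 = 0.0637; after-tax cost = 6.9% × (1 − 20.2%) = 5.5062%.
Mortgage bonds: weight = 179/2856 = 0.0627; after-tax cost = 6.43% × (1 − 20.2%) = 5.1311%.
WACC = 0.7945 × 16.4000% + 0.0791 × 4.2693% + 0.0637 × 5.5062% + 0.0627 × 5.1311% = 14.0396%.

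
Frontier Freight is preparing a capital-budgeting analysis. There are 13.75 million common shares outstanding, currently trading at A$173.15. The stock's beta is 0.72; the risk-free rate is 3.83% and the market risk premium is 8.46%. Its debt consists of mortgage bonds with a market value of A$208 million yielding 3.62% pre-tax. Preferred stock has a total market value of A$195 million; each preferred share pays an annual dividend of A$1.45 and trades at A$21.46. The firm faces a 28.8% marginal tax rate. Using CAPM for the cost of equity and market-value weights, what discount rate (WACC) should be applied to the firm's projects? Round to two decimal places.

Cost of equity via CAPM: Re = 3.83% + 0.72 × 8.46% = 9.9212%.
Cost of preferred: Rp = 1.45 / 21.46 = 6.7568%.
Market value of equity E = 173.15 × 13.75m = 2380.8125m.
Total capital V = 2380.8125 + 195 + 208 = 2783.8125.
Equity: weight = 2380.8125/2783.8125 = 0.8552; cost = 9.9212%.
Preferred: weight = 195/2783.8125 = 0.0700; cost = 6.7568%.
Mortgage bonds: weight = 208/2783.8125 = 0.0747; after-tax cost = 3.62% × (1 − 28.8%) = 2.5774%.
WACC = 0.8552 × 9.9212% + 0.0700 × 6.7568% + 0.0747 × 2.5774% = 9.1508%.

9.15%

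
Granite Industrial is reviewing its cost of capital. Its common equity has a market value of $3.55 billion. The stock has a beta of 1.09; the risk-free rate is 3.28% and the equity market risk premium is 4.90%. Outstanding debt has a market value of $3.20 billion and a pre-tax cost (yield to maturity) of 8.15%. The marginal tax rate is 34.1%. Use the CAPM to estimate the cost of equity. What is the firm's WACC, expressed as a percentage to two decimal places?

Cost of equity via CAPM: Re = 3.28% + 1.09 × 4.9% = 8.6210%.
Total capital V = 3.55 + 3.2 = 6.75.
Equity: weight = 3.55/6.75 = 0.5259; cost = 8.621%.
Debt: weight = 3.2/6.75 = 0.4741; after-tax cost = 8.15% × (1 − 34.1%) = 5.3709%.
WACC = 0.5259 × 8.6210% + 0.4741 × 5.3709% = 7.0802%.

7.08%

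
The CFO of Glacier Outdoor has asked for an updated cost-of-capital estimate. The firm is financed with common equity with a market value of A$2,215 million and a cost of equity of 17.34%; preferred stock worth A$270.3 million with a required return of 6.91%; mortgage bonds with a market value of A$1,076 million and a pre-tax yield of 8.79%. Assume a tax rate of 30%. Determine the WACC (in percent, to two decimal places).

13.17%

Total capital V = 2215 + 270.3 + 1076 = 3561.3.
Equity: weight = 2215/3561.3 = 0.6220; cost = 17.34%.
Preferred: weight = 270.3/3561.3 = 0.0759; cost = 6.91%.
Mortgage bonds: weight = 1076/3561.3 = 0.3021; after-tax cost = 8.79% × (1 − 30%) = 6.1530%.
WACC = 0.6220 × 17.3400% + 0.0759 × 6.9100% + 0.3021 × 6.1530% = 13.1684%.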